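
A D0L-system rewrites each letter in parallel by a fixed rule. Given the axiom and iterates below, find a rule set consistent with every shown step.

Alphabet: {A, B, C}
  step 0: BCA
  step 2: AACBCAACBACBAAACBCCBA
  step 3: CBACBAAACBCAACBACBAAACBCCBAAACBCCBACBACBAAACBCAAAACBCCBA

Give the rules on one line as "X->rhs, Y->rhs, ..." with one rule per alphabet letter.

A->CBA, B->CBC, C->AA

  step 2 ⇒ step 3: AACBCAACBACBAAACBCCBA ⇒ CBA·CBA·AA·CBC·AA·CBA·CBA·AA·CBC·CBA·AA·CBC·CBA·CBA·CBA·AA·CBC·AA·AA·CBC·CBA
    A ↦ CBA
    B ↦ CBC
    C ↦ AA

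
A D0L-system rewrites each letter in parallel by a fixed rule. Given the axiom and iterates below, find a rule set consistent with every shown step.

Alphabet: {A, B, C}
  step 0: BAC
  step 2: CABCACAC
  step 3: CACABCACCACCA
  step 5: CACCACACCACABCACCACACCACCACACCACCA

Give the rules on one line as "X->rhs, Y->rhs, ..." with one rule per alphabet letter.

  step 2 ⇒ step 3: CABCACAC ⇒ CA·C·AB·CA·C·CA·C·CA
    A ↦ C
    B ↦ AB
    C ↦ CA

A->C, B->AB, C->CA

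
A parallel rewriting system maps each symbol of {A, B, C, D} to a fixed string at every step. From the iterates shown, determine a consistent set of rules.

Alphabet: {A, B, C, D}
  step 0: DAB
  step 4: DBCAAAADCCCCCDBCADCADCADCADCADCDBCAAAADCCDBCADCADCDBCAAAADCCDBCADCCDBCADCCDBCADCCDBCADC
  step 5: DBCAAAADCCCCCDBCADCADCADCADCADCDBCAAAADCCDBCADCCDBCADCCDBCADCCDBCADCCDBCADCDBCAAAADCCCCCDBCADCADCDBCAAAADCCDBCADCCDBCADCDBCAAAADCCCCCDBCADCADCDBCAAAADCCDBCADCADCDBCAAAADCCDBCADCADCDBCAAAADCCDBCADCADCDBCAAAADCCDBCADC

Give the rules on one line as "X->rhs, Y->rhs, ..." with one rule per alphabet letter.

A->C, B->AAA, C->ADC, D->DBC

  step 4 ⇒ step 5: DBCAAAADCCCCCDBCADCADCADCADCADCDBCAAAADCCDBCADCADCDBCAAAADCCDBCADCCDBCADCCDBCADCCDBCADC ⇒ DBC·AAA·ADC·C·C·C·C·DBC·ADC·ADC·ADC·ADC·ADC·DBC·AAA·ADC·C·DBC·ADC·C·DBC·ADC·C·DBC·ADC·C·DBC·ADC·C·DBC·ADC·DBC·AAA·ADC·C·C·C·C·DBC·ADC·ADC·DBC·AAA·ADC·C·DBC·ADC·C·DBC·ADC·DBC·AAA·ADC·C·C·C·C·DBC·ADC·ADC·DBC·AAA·ADC·C·DBC·ADC·ADC·DBC·AAA·ADC·C·DBC·ADC·ADC·DBC·AAA·ADC·C·DBC·ADC·ADC·DBC·AAA·ADC·C·DBC·ADC
    A ↦ C
    B ↦ AAA
    C ↦ ADC
    D ↦ DBC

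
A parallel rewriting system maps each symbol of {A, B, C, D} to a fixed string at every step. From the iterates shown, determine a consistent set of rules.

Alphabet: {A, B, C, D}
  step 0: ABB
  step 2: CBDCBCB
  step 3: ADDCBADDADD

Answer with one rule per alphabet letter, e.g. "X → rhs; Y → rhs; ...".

A->DB, B->D, C->AD, D->CB

  step 2 ⇒ step 3: CBDCBCB ⇒ AD·D·CB·AD·D·AD·D
    B ↦ D
    C ↦ AD
    D ↦ CB
    A ↦ DB  (constrained at step 0)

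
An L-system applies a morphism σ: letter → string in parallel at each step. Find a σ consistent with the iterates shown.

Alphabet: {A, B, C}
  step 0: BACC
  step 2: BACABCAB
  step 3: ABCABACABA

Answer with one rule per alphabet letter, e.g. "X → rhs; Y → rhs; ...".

A->B, B->A, C->CA

  step 2 ⇒ step 3: BACABCAB ⇒ A·B·CA·B·A·CA·B·A
    A ↦ B
    B ↦ A
    C ↦ CA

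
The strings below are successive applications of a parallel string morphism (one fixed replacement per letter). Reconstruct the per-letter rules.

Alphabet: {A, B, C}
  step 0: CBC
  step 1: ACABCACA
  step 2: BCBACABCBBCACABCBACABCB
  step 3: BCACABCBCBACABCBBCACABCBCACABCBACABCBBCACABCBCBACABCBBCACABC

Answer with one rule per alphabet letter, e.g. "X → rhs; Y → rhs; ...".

A->BCB, B->BC, C->ACA

  step 2 ⇒ step 3: BCBACABCBBCACABCBACABCB ⇒ BC·ACA·BC·BCB·ACA·BCB·BC·ACA·BC·BC·ACA·BCB·ACA·BCB·BC·ACA·BC·BCB·ACA·BCB·BC·ACA·BC
    A ↦ BCB
    B ↦ BC
    C ↦ ACA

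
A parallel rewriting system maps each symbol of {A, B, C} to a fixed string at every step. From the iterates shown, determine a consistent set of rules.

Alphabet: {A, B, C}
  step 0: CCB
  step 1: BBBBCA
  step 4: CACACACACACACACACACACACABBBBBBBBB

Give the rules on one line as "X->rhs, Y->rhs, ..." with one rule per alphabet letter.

  step 0 ⇒ step 1: CCB ⇒ BB·BB·CA
    B ↦ CA
    C ↦ BB
    A ↦ B  (constrained at step 1)

A->B, B->CA, C->BB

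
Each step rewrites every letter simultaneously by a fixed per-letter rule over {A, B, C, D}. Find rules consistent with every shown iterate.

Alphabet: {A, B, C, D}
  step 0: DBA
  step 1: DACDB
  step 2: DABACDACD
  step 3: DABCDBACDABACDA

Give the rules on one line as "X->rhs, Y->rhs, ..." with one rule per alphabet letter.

A->B, B->CD, C->AC, D->DA

  step 2 ⇒ step 3: DABACDACD ⇒ DA·B·CD·B·AC·DA·B·AC·DA
    A ↦ B
    B ↦ CD
    C ↦ AC
    D ↦ DA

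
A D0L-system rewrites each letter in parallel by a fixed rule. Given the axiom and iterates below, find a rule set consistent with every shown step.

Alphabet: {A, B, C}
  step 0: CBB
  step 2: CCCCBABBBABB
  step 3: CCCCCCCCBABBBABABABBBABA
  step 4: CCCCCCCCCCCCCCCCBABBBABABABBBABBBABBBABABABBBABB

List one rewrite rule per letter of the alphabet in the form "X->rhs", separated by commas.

A->BB, B->BA, C->CC

  step 3 ⇒ step 4: CCCCCCCCBABBBABABABBBABA ⇒ CC·CC·CC·CC·CC·CC·CC·CC·BA·BB·BA·BA·BA·BB·BA·BB·BA·BB·BA·BA·BA·BB·BA·BB
    A ↦ BB
    B ↦ BA
    C ↦ CC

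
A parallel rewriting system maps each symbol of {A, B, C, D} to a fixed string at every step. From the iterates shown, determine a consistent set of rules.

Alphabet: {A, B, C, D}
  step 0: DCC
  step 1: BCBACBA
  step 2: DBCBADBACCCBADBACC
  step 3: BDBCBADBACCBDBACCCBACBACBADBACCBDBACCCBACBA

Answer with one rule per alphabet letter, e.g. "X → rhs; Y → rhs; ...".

  step 2 ⇒ step 3: DBCBADBACCCBADBACC ⇒ B·DB·CBA·DB·ACC·B·DB·ACC·CBA·CBA·CBA·DB·ACC·B·DB·ACC·CBA·CBA
    A ↦ ACC
    B ↦ DB
    C ↦ CBA
    D ↦ B

A->ACC, B->DB, C->CBA, D->B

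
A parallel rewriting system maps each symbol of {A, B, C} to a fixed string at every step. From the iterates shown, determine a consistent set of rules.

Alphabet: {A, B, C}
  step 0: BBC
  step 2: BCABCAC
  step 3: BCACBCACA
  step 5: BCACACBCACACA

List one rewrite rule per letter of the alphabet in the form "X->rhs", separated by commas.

  step 2 ⇒ step 3: BCABCAC ⇒ BC·A·C·BC·A·C·A
    A ↦ C
    B ↦ BC
    C ↦ A

A->C, B->BC, C->A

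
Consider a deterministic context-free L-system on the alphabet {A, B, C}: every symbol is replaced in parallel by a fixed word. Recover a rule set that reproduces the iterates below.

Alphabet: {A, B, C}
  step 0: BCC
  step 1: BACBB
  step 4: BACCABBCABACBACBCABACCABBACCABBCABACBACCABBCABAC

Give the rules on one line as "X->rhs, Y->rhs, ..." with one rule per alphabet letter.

  step 0 ⇒ step 1: BCC ⇒ BAC·B·B
    B ↦ BAC
    C ↦ B
    A ↦ CA  (constrained at step 1)

A->CA, B->BAC, C->B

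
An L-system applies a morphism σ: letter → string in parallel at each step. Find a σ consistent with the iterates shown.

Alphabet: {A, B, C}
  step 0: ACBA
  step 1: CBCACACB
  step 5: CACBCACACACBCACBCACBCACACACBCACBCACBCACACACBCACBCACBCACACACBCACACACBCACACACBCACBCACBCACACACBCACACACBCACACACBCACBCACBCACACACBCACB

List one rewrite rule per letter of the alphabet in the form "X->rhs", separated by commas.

A->CB, B->CA, C->CA

  step 0 ⇒ step 1: ACBA ⇒ CB·CA·CA·CB
    A ↦ CB
    B ↦ CA
    C ↦ CA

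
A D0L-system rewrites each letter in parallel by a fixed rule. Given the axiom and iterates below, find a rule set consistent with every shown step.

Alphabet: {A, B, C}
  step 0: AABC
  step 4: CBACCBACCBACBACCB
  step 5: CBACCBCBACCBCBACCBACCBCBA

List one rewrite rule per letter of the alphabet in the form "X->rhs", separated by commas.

  step 4 ⇒ step 5: CBACCBACCBACBACCB ⇒ CB·A·C·CB·CB·A·C·CB·CB·A·C·CB·A·C·CB·CB·A
    A ↦ C
    B ↦ A
    C ↦ CB

A->C, B->A, C->CB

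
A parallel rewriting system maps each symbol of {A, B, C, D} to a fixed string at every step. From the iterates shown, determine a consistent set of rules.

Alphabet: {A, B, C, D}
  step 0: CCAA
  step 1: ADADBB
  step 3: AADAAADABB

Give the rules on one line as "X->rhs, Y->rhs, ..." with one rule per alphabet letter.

A->B, B->A, C->AD, D->CB

  step 0 ⇒ step 1: CCAA ⇒ AD·AD·B·B
    A ↦ B
    C ↦ AD
    B ↦ A  (constrained at step 1)
    D ↦ CB  (constrained at step 1)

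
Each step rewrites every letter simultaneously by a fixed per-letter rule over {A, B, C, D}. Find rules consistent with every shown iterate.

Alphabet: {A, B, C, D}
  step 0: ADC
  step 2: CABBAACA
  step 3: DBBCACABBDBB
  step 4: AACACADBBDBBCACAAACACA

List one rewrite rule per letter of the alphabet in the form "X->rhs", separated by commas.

A->B, B->CA, C->DB, D->AA

  step 3 ⇒ step 4: DBBCACABBDBB ⇒ AA·CA·CA·DB·B·DB·B·CA·CA·AA·CA·CA
    A ↦ B
    B ↦ CA
    C ↦ DB
    D ↦ AA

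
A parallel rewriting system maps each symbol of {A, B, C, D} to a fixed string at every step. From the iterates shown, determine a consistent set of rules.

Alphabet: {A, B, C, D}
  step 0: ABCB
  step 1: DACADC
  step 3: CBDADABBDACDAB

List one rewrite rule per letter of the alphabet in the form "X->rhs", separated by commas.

  step 0 ⇒ step 1: ABCB ⇒ DA·C·AD·C
    A ↦ DA
    B ↦ C
    C ↦ AD
    D ↦ B  (constrained at step 1)

A->DA, B->C, C->AD, D->B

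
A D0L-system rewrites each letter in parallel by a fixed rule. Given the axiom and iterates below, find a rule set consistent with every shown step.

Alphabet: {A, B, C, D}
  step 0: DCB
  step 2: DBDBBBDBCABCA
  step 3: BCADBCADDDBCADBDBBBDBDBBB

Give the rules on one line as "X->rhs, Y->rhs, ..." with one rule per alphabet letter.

A->BBB, B->D, C->BD, D->BCA

  step 2 ⇒ step 3: DBDBBBDBCABCA ⇒ BCA·D·BCA·D·D·D·BCA·D·BD·BBB·D·BD·BBB
    A ↦ BBB
    B ↦ D
    C ↦ BD
    D ↦ BCA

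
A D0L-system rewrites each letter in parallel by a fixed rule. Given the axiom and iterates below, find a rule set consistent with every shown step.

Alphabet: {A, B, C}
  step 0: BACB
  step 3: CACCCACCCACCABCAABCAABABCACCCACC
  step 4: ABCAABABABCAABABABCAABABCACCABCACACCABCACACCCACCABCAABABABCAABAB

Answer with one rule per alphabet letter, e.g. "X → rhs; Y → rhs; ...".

A->CA, B->CC, C->AB

  step 3 ⇒ step 4: CACCCACCCACCABCAABCAABABCACCCACC ⇒ AB·CA·AB·AB·AB·CA·AB·AB·AB·CA·AB·AB·CA·CC·AB·CA·CA·CC·AB·CA·CA·CC·CA·CC·AB·CA·AB·AB·AB·CA·AB·AB
    A ↦ CA
    B ↦ CC
    C ↦ AB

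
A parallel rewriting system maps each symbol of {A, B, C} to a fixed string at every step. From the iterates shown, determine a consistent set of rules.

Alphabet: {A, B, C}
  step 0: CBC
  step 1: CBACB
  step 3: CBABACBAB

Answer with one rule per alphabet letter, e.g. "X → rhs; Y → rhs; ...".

A->B, B->A, C->CB

  step 0 ⇒ step 1: CBC ⇒ CB·A·CB
    B ↦ A
    C ↦ CB
    A ↦ B  (constrained at step 1)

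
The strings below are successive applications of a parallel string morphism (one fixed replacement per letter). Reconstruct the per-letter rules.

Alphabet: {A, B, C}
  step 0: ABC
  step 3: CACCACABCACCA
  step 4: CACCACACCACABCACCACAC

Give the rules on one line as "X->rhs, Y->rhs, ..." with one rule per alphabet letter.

A->C, B->AB, C->CA

  step 3 ⇒ step 4: CACCACABCACCA ⇒ CA·C·CA·CA·C·CA·C·AB·CA·C·CA·CA·C
    A ↦ C
    B ↦ AB
    C ↦ CA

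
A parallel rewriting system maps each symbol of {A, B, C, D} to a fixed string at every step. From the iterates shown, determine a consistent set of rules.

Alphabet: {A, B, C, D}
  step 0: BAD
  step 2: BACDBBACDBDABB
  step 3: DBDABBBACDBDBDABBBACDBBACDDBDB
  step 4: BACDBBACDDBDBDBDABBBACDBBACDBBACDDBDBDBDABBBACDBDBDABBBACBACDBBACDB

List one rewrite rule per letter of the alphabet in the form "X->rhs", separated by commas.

A->D, B->DB, C->ABB, D->BAC

  step 3 ⇒ step 4: DBDABBBACDBDBDABBBACDBBACDDBDB ⇒ BAC·DB·BAC·D·DB·DB·DB·D·ABB·BAC·DB·BAC·DB·BAC·D·DB·DB·DB·D·ABB·BAC·DB·DB·D·ABB·BAC·BAC·DB·BAC·DB
    A ↦ D
    B ↦ DB
    C ↦ ABB
    D ↦ BAC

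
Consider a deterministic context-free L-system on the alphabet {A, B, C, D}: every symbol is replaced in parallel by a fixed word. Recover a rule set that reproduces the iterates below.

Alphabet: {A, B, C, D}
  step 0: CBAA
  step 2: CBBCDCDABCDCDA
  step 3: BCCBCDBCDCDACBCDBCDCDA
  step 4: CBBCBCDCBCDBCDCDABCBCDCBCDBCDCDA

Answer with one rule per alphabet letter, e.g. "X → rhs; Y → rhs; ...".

A->CDA, B->C, C->B, D->CD

  step 3 ⇒ step 4: BCCBCDBCDCDACBCDBCDCDA ⇒ C·B·B·C·B·CD·C·B·CD·B·CD·CDA·B·C·B·CD·C·B·CD·B·CD·CDA
    A ↦ CDA
    B ↦ C
    C ↦ B
    D ↦ CD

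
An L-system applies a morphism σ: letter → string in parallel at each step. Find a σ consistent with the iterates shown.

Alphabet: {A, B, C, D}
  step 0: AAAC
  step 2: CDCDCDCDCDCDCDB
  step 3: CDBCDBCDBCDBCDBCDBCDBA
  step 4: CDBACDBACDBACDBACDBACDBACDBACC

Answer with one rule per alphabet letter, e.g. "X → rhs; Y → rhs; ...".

A->CC, B->A, C->CD, D->B

  step 3 ⇒ step 4: CDBCDBCDBCDBCDBCDBCDBA ⇒ CD·B·A·CD·B·A·CD·B·A·CD·B·A·CD·B·A·CD·B·A·CD·B·A·CC
    A ↦ CC
    B ↦ A
    C ↦ CD
    D ↦ B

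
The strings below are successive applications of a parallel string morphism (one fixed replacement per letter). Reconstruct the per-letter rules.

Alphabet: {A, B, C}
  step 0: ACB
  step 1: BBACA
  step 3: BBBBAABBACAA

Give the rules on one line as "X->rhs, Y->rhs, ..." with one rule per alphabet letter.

A->BB, B->A, C->AC

  step 0 ⇒ step 1: ACB ⇒ BB·AC·A
    A ↦ BB
    B ↦ A
    C ↦ AC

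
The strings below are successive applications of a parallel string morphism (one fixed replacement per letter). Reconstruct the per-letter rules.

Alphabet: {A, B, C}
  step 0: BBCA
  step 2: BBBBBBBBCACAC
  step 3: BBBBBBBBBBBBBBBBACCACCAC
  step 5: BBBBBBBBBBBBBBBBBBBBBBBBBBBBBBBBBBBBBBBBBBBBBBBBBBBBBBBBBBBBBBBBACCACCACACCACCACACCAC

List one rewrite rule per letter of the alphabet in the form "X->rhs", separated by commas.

  step 2 ⇒ step 3: BBBBBBBBCACAC ⇒ BB·BB·BB·BB·BB·BB·BB·BB·AC·C·AC·C·AC
    A ↦ C
    B ↦ BB
    C ↦ AC

A->C, B->BB, C->AC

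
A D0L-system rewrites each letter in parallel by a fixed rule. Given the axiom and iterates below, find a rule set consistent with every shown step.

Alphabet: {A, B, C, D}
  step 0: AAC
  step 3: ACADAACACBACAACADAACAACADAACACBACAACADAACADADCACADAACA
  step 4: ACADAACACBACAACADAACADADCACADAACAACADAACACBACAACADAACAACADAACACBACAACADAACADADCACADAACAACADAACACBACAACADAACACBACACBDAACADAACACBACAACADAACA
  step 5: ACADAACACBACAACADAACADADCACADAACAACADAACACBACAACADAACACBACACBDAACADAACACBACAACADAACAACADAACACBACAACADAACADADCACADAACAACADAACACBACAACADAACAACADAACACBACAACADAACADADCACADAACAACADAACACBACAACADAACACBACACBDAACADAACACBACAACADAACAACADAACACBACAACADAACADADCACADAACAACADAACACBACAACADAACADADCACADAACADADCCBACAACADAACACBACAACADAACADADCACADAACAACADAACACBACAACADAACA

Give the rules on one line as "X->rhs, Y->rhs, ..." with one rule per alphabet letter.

A->ACA, B->DC, C->DA, D->CB

  step 4 ⇒ step 5: ACADAACACBACAACADAACADADCACADAACAACADAACACBACAACADAACAACADAACACBACAACADAACADADCACADAACAACADAACACBACAACADAACACBACACBDAACADAACACBACAACADAACA ⇒ ACA·DA·ACA·CB·ACA·ACA·DA·ACA·DA·DC·ACA·DA·ACA·ACA·DA·ACA·CB·ACA·ACA·DA·ACA·CB·ACA·CB·DA·ACA·DA·ACA·CB·ACA·ACA·DA·ACA·ACA·DA·ACA·CB·ACA·ACA·DA·ACA·DA·DC·ACA·DA·ACA·ACA·DA·ACA·CB·ACA·ACA·DA·ACA·ACA·DA·ACA·CB·ACA·ACA·DA·ACA·DA·DC·ACA·DA·ACA·ACA·DA·ACA·CB·ACA·ACA·DA·ACA·CB·ACA·CB·DA·ACA·DA·ACA·CB·ACA·ACA·DA·ACA·ACA·DA·ACA·CB·ACA·ACA·DA·ACA·DA·DC·ACA·DA·ACA·ACA·DA·ACA·CB·ACA·ACA·DA·ACA·DA·DC·ACA·DA·ACA·DA·DC·CB·ACA·ACA·DA·ACA·CB·ACA·ACA·DA·ACA·DA·DC·ACA·DA·ACA·ACA·DA·ACA·CB·ACA·ACA·DA·ACA
    A ↦ ACA
    B ↦ DC
    C ↦ DA
    D ↦ CB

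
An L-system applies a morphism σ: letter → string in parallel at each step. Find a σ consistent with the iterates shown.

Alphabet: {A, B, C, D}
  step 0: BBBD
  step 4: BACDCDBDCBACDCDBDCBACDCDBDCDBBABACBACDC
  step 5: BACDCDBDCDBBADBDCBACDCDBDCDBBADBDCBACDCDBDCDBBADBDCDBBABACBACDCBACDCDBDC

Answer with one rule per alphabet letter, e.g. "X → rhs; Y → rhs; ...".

  step 4 ⇒ step 5: BACDCDBDCBACDCDBDCBACDCDBDCDBBABACBACDC ⇒ BA·C·DC·DB·DC·DB·BA·DB·DC·BA·C·DC·DB·DC·DB·BA·DB·DC·BA·C·DC·DB·DC·DB·BA·DB·DC·DB·BA·BA·C·BA·C·DC·BA·C·DC·DB·DC
    A ↦ C
    B ↦ BA
    C ↦ DC
    D ↦ DB

A->C, B->BA, C->DC, D->DB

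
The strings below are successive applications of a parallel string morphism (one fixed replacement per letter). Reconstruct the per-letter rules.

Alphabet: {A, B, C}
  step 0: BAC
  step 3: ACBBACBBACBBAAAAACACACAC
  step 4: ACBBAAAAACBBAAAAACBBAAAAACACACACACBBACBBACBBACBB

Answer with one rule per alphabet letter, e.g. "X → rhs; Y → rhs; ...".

  step 3 ⇒ step 4: ACBBACBBACBBAAAAACACACAC ⇒ AC·BB·AA·AA·AC·BB·AA·AA·AC·BB·AA·AA·AC·AC·AC·AC·AC·BB·AC·BB·AC·BB·AC·BB
    A ↦ AC
    B ↦ AA
    C ↦ BB

A->AC, B->AA, C->BB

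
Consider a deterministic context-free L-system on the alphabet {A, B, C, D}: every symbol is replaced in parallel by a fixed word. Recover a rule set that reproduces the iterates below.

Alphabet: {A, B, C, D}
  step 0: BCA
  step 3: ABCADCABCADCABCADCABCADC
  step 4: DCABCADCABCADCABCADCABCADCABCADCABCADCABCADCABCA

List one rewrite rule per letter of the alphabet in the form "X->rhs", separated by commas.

A->DC, B->AB, C->CA, D->AB

  step 3 ⇒ step 4: ABCADCABCADCABCADCABCADC ⇒ DC·AB·CA·DC·AB·CA·DC·AB·CA·DC·AB·CA·DC·AB·CA·DC·AB·CA·DC·AB·CA·DC·AB·CA
    A ↦ DC
    B ↦ AB
    C ↦ CA
    D ↦ AB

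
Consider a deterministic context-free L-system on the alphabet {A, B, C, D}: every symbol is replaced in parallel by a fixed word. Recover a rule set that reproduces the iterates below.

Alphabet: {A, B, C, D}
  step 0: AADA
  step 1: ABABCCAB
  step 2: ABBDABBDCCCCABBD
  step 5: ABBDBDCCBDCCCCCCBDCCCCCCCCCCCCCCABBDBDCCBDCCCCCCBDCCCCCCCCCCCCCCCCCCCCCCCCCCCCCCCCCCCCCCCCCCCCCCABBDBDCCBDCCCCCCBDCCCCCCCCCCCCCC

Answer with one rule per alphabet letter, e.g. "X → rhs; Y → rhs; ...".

A->AB, B->BD, C->CC, D->CC

  step 1 ⇒ step 2: ABABCCAB ⇒ AB·BD·AB·BD·CC·CC·AB·BD
    A ↦ AB
    B ↦ BD
    C ↦ CC
  step 0 ⇒ step 1: AADA ⇒ AB·AB·CC·AB
    D ↦ CC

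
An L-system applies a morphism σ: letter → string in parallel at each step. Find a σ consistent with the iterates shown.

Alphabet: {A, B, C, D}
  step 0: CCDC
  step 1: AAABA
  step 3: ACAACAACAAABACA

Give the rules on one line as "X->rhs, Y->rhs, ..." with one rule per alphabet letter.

A->AC, B->CD, C->A, D->AB

  step 0 ⇒ step 1: CCDC ⇒ A·A·AB·A
    C ↦ A
    D ↦ AB
    A ↦ AC  (constrained at step 1)
    B ↦ CD  (constrained at step 1)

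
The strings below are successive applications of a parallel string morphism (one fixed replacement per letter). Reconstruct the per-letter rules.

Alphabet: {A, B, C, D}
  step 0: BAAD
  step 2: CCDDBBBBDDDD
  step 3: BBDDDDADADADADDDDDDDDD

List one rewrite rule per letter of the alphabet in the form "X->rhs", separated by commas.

  step 2 ⇒ step 3: CCDDBBBBDDDD ⇒ B·B·DD·DD·AD·AD·AD·AD·DD·DD·DD·DD
    B ↦ AD
    C ↦ B
    D ↦ DD
    A ↦ CC  (constrained at step 0)

A->CC, B->AD, C->B, D->DD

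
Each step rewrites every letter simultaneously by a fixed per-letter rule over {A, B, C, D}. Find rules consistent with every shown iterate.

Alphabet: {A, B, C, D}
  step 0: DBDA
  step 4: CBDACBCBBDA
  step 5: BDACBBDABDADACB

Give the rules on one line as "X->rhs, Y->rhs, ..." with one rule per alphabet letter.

A->B, B->DA, C->B, D->C

  step 4 ⇒ step 5: CBDACBCBBDA ⇒ B·DA·C·B·B·DA·B·DA·DA·C·B
    A ↦ B
    B ↦ DA
    C ↦ B
    D ↦ C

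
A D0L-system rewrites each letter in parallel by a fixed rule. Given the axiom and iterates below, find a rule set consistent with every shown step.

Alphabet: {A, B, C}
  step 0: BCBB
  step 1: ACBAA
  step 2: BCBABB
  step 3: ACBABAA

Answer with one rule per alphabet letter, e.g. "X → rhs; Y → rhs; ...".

A->B, B->A, C->CB

  step 2 ⇒ step 3: BCBABB ⇒ A·CB·A·B·A·A
    A ↦ B
    B ↦ A
    C ↦ CB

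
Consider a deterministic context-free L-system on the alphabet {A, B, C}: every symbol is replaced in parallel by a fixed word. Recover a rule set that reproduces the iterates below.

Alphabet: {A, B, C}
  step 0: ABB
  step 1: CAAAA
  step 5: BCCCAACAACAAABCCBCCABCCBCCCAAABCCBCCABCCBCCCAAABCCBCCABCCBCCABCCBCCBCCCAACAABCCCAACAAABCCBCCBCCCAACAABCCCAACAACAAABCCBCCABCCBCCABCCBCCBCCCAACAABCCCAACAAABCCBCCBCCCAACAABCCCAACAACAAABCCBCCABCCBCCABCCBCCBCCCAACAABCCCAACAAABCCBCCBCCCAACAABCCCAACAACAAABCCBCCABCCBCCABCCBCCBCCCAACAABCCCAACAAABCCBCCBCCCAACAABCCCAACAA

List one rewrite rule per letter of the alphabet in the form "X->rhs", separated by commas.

  step 0 ⇒ step 1: ABB ⇒ CAA·A·A
    A ↦ CAA
    B ↦ A
    C ↦ BCC  (constrained at step 1)

A->CAA, B->A, C->BCC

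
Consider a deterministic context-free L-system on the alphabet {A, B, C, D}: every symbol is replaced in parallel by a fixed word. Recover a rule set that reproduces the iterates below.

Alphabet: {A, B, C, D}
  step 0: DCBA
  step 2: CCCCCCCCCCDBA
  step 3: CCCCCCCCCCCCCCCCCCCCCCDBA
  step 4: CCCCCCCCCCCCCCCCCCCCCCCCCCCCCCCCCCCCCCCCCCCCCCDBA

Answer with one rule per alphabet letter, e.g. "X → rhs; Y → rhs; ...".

A->BA, B->CD, C->CC, D->C

  step 3 ⇒ step 4: CCCCCCCCCCCCCCCCCCCCCCDBA ⇒ CC·CC·CC·CC·CC·CC·CC·CC·CC·CC·CC·CC·CC·CC·CC·CC·CC·CC·CC·CC·CC·CC·C·CD·BA
    A ↦ BA
    B ↦ CD
    C ↦ CC
    D ↦ C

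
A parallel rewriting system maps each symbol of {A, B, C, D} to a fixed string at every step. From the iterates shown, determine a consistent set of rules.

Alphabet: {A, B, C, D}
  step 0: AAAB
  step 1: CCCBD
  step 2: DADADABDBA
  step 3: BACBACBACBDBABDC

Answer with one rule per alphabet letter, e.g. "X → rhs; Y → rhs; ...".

A->C, B->BD, C->DA, D->BA

  step 2 ⇒ step 3: DADADABDBA ⇒ BA·C·BA·C·BA·C·BD·BA·BD·C
    A ↦ C
    B ↦ BD
    D ↦ BA
  step 1 ⇒ step 2: CCCBD ⇒ DA·DA·DA·BD·BA
    C ↦ DA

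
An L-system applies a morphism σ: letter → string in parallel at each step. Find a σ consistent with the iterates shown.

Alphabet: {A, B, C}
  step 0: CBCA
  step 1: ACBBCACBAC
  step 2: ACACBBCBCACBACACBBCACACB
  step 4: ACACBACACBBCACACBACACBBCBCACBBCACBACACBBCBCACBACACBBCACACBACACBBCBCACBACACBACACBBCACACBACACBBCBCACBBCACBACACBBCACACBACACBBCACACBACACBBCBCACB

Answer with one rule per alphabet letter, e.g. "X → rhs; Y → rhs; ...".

A->AC, B->BC, C->ACB

  step 1 ⇒ step 2: ACBBCACBAC ⇒ AC·ACB·BC·BC·ACB·AC·ACB·BC·AC·ACB
    A ↦ AC
    B ↦ BC
    C ↦ ACB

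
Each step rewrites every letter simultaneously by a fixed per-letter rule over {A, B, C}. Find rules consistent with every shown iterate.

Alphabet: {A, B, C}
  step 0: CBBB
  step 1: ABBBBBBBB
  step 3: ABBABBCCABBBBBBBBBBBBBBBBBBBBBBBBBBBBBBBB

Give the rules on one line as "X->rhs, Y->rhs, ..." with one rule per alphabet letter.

  step 0 ⇒ step 1: CBBB ⇒ ABB·BB·BB·BB
    B ↦ BB
    C ↦ ABB
    A ↦ CCA  (constrained at step 1)

A->CCA, B->BB, C->ABB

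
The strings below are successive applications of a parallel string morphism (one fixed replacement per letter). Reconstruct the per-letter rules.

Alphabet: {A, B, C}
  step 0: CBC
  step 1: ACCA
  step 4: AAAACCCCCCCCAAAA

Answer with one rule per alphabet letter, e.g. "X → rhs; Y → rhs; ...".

  step 0 ⇒ step 1: CBC ⇒ A·CC·A
    B ↦ CC
    C ↦ A
    A ↦ BB  (constrained at step 1)

A->BB, B->CC, C->A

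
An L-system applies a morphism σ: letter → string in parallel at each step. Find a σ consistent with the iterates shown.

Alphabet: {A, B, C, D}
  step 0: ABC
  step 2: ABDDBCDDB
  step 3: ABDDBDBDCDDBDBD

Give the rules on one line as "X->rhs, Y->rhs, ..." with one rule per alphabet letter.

  step 2 ⇒ step 3: ABDDBCDDB ⇒ AB·D·DB·DB·D·CD·DB·DB·D
    A ↦ AB
    B ↦ D
    C ↦ CD
    D ↦ DB

A->AB, B->D, C->CD, D->DB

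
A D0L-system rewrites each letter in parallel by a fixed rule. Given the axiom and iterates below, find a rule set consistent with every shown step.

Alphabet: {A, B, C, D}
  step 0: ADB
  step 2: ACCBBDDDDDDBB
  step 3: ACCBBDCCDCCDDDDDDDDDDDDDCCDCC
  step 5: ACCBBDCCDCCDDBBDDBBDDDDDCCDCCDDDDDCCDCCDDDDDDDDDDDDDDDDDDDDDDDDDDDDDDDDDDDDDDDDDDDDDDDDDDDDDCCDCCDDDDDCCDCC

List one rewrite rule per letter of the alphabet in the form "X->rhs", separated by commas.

A->ACC, B->DCC, C->B, D->DD

  step 2 ⇒ step 3: ACCBBDDDDDDBB ⇒ ACC·B·B·DCC·DCC·DD·DD·DD·DD·DD·DD·DCC·DCC
    A ↦ ACC
    B ↦ DCC
    C ↦ B
    D ↦ DD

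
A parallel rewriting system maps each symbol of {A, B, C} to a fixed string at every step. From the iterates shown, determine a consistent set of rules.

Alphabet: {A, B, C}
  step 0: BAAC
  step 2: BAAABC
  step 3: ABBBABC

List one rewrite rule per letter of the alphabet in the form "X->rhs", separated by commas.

  step 2 ⇒ step 3: BAAABC ⇒ A·B·B·B·A·BC
    A ↦ B
    B ↦ A
    C ↦ BC

A->B, B->A, C->BC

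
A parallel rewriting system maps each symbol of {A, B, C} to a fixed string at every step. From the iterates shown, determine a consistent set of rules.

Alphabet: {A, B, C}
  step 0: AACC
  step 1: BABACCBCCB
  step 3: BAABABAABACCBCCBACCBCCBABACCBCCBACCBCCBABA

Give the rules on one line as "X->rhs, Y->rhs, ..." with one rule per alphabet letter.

  step 0 ⇒ step 1: AACC ⇒ BA·BA·CCB·CCB
    A ↦ BA
    C ↦ CCB
    B ↦ A  (constrained at step 1)

A->BA, B->A, C->CCB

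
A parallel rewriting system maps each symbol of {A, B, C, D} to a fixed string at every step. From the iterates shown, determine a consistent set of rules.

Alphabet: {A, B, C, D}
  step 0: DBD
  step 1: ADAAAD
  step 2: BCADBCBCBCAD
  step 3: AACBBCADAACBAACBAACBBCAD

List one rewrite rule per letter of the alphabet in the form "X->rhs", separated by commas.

  step 2 ⇒ step 3: BCADBCBCBCAD ⇒ AA·CB·BC·AD·AA·CB·AA·CB·AA·CB·BC·AD
    A ↦ BC
    B ↦ AA
    C ↦ CB
    D ↦ AD

A->BC, B->AA, C->CB, D->AD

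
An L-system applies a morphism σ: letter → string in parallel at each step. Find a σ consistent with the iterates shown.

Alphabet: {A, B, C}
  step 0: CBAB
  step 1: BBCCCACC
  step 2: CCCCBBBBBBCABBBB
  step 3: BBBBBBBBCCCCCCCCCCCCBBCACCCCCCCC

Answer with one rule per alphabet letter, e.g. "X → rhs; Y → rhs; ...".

  step 2 ⇒ step 3: CCCCBBBBBBCABBBB ⇒ BB·BB·BB·BB·CC·CC·CC·CC·CC·CC·BB·CA·CC·CC·CC·CC
    A ↦ CA
    B ↦ CC
    C ↦ BB

A->CA, B->CC, C->BB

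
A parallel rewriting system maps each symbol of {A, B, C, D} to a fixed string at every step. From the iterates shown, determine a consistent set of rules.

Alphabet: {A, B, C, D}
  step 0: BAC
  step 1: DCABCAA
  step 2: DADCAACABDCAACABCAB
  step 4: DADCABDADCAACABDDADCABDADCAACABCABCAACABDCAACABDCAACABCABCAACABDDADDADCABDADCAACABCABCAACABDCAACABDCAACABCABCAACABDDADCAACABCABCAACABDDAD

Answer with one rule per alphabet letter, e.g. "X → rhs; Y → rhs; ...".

  step 1 ⇒ step 2: DCABCAA ⇒ DAD·CAA·CAB·D·CAA·CAB·CAB
    A ↦ CAB
    B ↦ D
    C ↦ CAA
    D ↦ DAD

A->CAB, B->D, C->CAA, D->DAD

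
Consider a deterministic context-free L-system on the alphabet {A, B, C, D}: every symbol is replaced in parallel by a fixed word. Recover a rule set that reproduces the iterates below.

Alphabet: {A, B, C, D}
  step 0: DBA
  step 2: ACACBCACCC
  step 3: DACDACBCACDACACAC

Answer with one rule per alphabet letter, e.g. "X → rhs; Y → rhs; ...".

A->D, B->BC, C->AC, D->CC

  step 2 ⇒ step 3: ACACBCACCC ⇒ D·AC·D·AC·BC·AC·D·AC·AC·AC
    A ↦ D
    B ↦ BC
    C ↦ AC
    D ↦ CC  (constrained at step 0)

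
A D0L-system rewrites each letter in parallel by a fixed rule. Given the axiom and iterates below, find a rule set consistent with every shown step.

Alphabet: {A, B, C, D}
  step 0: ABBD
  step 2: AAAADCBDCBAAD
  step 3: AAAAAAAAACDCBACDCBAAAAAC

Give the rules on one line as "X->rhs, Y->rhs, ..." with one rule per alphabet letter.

  step 2 ⇒ step 3: AAAADCBDCBAAD ⇒ AA·AA·AA·AA·AC·D·CB·AC·D·CB·AA·AA·AC
    A ↦ AA
    B ↦ CB
    C ↦ D
    D ↦ AC

A->AA, B->CB, C->D, D->AC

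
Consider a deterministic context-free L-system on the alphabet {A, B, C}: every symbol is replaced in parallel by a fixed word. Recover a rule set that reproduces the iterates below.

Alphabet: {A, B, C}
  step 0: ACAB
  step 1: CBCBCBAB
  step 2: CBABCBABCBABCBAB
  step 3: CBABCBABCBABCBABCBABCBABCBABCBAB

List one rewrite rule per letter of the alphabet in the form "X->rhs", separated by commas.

A->CB, B->AB, C->CB

  step 2 ⇒ step 3: CBABCBABCBABCBAB ⇒ CB·AB·CB·AB·CB·AB·CB·AB·CB·AB·CB·AB·CB·AB·CB·AB
    A ↦ CB
    B ↦ AB
    C ↦ CB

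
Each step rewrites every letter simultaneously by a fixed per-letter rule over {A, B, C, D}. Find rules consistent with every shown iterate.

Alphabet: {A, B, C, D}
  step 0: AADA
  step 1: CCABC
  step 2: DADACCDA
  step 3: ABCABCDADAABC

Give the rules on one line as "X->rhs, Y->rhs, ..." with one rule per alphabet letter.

  step 2 ⇒ step 3: DADACCDA ⇒ AB·C·AB·C·DA·DA·AB·C
    A ↦ C
    C ↦ DA
    D ↦ AB
  step 1 ⇒ step 2: CCABC ⇒ DA·DA·C·C·DA
    B ↦ C

A->C, B->C, C->DA, D->AB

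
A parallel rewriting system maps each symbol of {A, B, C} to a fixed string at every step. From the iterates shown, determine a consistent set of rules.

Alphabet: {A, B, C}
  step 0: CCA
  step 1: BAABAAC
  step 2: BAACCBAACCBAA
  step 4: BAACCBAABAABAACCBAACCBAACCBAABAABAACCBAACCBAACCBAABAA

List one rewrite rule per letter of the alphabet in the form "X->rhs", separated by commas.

A->C, B->BAA, C->BAA

  step 1 ⇒ step 2: BAABAAC ⇒ BAA·C·C·BAA·C·C·BAA
    A ↦ C
    B ↦ BAA
    C ↦ BAA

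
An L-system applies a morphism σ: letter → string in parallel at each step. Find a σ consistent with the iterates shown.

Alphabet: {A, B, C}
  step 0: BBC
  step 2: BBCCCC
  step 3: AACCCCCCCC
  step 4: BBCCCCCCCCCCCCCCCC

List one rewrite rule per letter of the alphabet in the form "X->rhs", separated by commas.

A->B, B->A, C->CC

  step 3 ⇒ step 4: AACCCCCCCC ⇒ B·B·CC·CC·CC·CC·CC·CC·CC·CC
    A ↦ B
    C ↦ CC
  step 2 ⇒ step 3: BBCCCC ⇒ A·A·CC·CC·CC·CC
    B ↦ A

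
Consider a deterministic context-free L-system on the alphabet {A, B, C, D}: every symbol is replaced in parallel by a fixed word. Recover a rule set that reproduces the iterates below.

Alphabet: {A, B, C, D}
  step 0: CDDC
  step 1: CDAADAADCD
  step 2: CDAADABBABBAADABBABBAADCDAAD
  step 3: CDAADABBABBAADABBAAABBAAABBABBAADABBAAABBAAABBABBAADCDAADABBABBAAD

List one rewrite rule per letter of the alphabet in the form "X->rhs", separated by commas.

A->ABB, B->A, C->CD, D->AAD

  step 2 ⇒ step 3: CDAADABBABBAADABBABBAADCDAAD ⇒ CD·AAD·ABB·ABB·AAD·ABB·A·A·ABB·A·A·ABB·ABB·AAD·ABB·A·A·ABB·A·A·ABB·ABB·AAD·CD·AAD·ABB·ABB·AAD
    A ↦ ABB
    B ↦ A
    C ↦ CD
    D ↦ AAD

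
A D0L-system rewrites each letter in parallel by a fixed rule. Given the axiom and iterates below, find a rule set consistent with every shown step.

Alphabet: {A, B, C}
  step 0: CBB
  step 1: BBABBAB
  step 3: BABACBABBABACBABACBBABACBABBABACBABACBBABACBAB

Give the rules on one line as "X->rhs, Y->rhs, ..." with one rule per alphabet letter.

A->AC, B->BAB, C->B

  step 0 ⇒ step 1: CBB ⇒ B·BAB·BAB
    B ↦ BAB
    C ↦ B
    A ↦ AC  (constrained at step 1)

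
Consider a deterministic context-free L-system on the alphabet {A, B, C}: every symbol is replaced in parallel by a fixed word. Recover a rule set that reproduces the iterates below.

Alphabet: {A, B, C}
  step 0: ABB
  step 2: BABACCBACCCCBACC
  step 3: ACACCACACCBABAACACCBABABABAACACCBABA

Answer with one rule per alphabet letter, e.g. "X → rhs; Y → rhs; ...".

  step 2 ⇒ step 3: BABACCBACCCCBACC ⇒ ACA·CC·ACA·CC·BA·BA·ACA·CC·BA·BA·BA·BA·ACA·CC·BA·BA
    A ↦ CC
    B ↦ ACA
    C ↦ BA

A->CC, B->ACA, C->BA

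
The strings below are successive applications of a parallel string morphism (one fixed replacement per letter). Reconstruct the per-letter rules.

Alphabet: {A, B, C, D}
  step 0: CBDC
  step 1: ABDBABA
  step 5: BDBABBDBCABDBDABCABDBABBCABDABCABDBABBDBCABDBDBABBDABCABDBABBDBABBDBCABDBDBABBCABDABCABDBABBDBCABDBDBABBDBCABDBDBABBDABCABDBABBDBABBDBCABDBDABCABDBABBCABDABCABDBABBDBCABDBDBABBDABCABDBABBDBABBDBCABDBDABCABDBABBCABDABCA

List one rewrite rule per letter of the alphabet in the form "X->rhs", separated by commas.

  step 0 ⇒ step 1: CBDC ⇒ A·BD·BAB·A
    B ↦ BD
    C ↦ A
    D ↦ BAB
    A ↦ BCA  (constrained at step 1)

A->BCA, B->BD, C->A, D->BAB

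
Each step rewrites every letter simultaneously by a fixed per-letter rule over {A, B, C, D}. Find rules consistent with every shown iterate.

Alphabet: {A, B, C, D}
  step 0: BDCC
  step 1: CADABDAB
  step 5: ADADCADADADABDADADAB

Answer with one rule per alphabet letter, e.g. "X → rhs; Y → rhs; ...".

A->D, B->C, C->DAB, D->A

  step 0 ⇒ step 1: BDCC ⇒ C·A·DAB·DAB
    B ↦ C
    C ↦ DAB
    D ↦ A
    A ↦ D  (constrained at step 1)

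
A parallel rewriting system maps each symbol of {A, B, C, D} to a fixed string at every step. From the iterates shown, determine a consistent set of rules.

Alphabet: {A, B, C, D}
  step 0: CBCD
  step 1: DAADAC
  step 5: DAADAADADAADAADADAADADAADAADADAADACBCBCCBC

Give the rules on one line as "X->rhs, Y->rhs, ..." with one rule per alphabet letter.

  step 0 ⇒ step 1: CBCD ⇒ DA·A·DA·C
    B ↦ A
    C ↦ DA
    D ↦ C
    A ↦ BC  (constrained at step 1)

A->BC, B->A, C->DA, D->C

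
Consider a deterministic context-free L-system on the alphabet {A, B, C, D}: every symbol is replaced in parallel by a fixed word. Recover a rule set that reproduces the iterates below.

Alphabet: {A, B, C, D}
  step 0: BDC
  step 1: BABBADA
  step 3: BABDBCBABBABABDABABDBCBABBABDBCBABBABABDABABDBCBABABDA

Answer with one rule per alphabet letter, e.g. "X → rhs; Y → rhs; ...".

A->DBC, B->BAB, C->DA, D->BA

  step 0 ⇒ step 1: BDC ⇒ BAB·BA·DA
    B ↦ BAB
    C ↦ DA
    D ↦ BA
    A ↦ DBC  (constrained at step 1)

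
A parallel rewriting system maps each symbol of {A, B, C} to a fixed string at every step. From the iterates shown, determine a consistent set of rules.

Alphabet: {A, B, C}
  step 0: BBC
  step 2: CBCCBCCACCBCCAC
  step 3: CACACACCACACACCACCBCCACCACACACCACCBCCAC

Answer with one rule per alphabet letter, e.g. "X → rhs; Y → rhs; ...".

  step 2 ⇒ step 3: CBCCBCCACCBCCAC ⇒ CAC·A·CAC·CAC·A·CAC·CAC·CBC·CAC·CAC·A·CAC·CAC·CBC·CAC
    A ↦ CBC
    B ↦ A
    C ↦ CAC

A->CBC, B->A, C->CAC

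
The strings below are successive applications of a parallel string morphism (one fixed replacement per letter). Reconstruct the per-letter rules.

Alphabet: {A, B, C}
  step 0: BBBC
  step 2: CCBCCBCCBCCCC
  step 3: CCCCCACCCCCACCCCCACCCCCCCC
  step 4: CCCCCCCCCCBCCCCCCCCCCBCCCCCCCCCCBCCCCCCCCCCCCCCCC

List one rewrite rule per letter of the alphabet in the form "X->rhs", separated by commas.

  step 3 ⇒ step 4: CCCCCACCCCCACCCCCACCCCCCCC ⇒ CC·CC·CC·CC·CC·B·CC·CC·CC·CC·CC·B·CC·CC·CC·CC·CC·B·CC·CC·CC·CC·CC·CC·CC·CC
    A ↦ B
    C ↦ CC
  step 2 ⇒ step 3: CCBCCBCCBCCCC ⇒ CC·CC·CA·CC·CC·CA·CC·CC·CA·CC·CC·CC·CC
    B ↦ CA

A->B, B->CA, C->CC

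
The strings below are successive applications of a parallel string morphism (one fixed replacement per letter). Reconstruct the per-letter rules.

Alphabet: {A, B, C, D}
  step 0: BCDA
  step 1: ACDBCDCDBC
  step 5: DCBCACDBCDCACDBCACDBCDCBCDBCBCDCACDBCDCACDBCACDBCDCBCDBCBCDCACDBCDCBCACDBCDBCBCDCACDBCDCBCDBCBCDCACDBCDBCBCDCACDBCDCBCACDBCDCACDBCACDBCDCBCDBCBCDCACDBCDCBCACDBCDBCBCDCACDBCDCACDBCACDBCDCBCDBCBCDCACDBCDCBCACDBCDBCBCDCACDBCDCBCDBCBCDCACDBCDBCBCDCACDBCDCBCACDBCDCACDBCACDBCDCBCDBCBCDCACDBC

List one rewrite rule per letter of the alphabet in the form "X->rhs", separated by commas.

A->DBC, B->ACD, C->BC, D->DC

  step 0 ⇒ step 1: BCDA ⇒ ACD·BC·DC·DBC
    A ↦ DBC
    B ↦ ACD
    C ↦ BC
    D ↦ DC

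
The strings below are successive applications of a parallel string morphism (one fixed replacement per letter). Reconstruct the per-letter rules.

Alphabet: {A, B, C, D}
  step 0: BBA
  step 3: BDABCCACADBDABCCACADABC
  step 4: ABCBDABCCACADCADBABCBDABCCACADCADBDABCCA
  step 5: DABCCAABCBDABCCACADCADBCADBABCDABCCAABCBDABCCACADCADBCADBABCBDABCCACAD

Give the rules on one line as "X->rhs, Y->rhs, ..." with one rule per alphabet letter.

A->D, B->ABC, C->CA, D->B

  step 4 ⇒ step 5: ABCBDABCCACADCADBABCBDABCCACADCADBDABCCA ⇒ D·ABC·CA·ABC·B·D·ABC·CA·CA·D·CA·D·B·CA·D·B·ABC·D·ABC·CA·ABC·B·D·ABC·CA·CA·D·CA·D·B·CA·D·B·ABC·B·D·ABC·CA·CA·D
    A ↦ D
    B ↦ ABC
    C ↦ CA
    D ↦ B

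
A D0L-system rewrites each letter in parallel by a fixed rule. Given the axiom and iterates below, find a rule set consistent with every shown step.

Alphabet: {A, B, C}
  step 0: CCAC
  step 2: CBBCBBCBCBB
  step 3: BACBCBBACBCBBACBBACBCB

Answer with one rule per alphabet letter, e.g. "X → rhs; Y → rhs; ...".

  step 2 ⇒ step 3: CBBCBBCBCBB ⇒ BA·CB·CB·BA·CB·CB·BA·CB·BA·CB·CB
    B ↦ CB
    C ↦ BA
    A ↦ B  (constrained at step 0)

A->B, B->CB, C->BA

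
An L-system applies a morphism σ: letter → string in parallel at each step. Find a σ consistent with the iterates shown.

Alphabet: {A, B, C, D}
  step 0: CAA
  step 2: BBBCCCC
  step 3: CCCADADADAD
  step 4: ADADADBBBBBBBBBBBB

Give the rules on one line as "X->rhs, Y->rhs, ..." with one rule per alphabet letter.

A->BB, B->C, C->AD, D->B

  step 3 ⇒ step 4: CCCADADADAD ⇒ AD·AD·AD·BB·B·BB·B·BB·B·BB·B
    A ↦ BB
    C ↦ AD
    D ↦ B
  step 2 ⇒ step 3: BBBCCCC ⇒ C·C·C·AD·AD·AD·AD
    B ↦ C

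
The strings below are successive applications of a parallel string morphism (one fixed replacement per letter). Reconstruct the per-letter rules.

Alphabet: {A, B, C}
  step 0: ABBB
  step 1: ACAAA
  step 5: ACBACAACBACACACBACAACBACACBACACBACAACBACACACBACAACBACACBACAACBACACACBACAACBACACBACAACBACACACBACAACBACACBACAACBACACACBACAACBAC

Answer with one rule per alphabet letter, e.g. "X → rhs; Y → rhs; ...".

  step 0 ⇒ step 1: ABBB ⇒ AC·A·A·A
    A ↦ AC
    B ↦ A
    C ↦ BAC  (constrained at step 1)

A->AC, B->A, C->BAC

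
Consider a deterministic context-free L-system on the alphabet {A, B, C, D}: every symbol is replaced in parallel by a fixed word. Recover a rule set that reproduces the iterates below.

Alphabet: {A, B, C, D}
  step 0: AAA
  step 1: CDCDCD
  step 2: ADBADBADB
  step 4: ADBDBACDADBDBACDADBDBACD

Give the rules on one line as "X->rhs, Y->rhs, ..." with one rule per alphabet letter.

A->CD, B->A, C->A, D->DB

  step 1 ⇒ step 2: CDCDCD ⇒ A·DB·A·DB·A·DB
    C ↦ A
    D ↦ DB
  step 0 ⇒ step 1: AAA ⇒ CD·CD·CD
    A ↦ CD
    B ↦ A  (constrained at step 2)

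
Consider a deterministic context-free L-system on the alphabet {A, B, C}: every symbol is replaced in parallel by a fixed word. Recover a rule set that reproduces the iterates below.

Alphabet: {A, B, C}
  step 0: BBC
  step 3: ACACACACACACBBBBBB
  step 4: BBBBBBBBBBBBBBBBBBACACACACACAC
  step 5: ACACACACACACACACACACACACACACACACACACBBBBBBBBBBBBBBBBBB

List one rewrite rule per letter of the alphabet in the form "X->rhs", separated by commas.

  step 4 ⇒ step 5: BBBBBBBBBBBBBBBBBBACACACACACAC ⇒ AC·AC·AC·AC·AC·AC·AC·AC·AC·AC·AC·AC·AC·AC·AC·AC·AC·AC·B·BB·B·BB·B·BB·B·BB·B·BB·B·BB
    A ↦ B
    B ↦ AC
    C ↦ BB

A->B, B->AC, C->BB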